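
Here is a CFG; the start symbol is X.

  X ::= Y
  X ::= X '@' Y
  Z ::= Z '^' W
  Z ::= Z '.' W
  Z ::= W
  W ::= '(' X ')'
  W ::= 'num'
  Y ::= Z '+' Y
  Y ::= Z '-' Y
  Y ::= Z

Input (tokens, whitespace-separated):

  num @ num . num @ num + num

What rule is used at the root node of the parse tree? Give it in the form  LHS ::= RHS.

X ::= X '@' Y

[X [X [X [Y [Z [W num]]]] @ [Y [Z [Z [W num]] . [W num]]]] @ [Y [Z [W num]] + [Y [Z [W num]]]]]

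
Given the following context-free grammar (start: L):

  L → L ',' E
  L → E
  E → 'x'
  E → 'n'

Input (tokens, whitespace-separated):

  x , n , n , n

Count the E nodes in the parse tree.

4

[L [L [L [L [E x]] , [E n]] , [E n]] , [E n]]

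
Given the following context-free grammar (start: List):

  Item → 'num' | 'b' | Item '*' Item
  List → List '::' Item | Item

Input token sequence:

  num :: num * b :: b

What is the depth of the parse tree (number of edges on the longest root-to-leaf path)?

[List [List [List [Item num]] :: [Item [Item num] * [Item b]]] :: [Item b]]

4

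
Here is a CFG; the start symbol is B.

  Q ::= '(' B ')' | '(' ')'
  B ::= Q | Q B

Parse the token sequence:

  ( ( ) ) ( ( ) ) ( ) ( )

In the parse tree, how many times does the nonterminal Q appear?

6

[B [Q ( [B [Q ( )]] )] [B [Q ( [B [Q ( )]] )] [B [Q ( )] [B [Q ( )]]]]]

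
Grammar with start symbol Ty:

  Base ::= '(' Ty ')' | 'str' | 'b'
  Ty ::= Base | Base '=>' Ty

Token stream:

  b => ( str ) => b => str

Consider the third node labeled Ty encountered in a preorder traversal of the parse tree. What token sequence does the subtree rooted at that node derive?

[Ty [Base b] => [Ty [Base ( [Ty [Base str]] )] => [Ty [Base b] => [Ty [Base str]]]]]

str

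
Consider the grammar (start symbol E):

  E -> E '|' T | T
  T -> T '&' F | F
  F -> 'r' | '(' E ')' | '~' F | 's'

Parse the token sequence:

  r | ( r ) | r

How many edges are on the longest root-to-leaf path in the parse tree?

[E [E [E [T [F r]]] | [T [F ( [E [T [F r]]] )]]] | [T [F r]]]

7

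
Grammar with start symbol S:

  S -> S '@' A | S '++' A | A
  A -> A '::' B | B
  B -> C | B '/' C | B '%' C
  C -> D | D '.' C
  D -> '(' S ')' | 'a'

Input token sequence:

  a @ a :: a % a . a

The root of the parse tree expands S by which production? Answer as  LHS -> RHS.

[S [S [A [B [C [D a]]]]] @ [A [A [B [C [D a]]]] :: [B [B [C [D a]]] % [C [D a] . [C [D a]]]]]]

S -> S '@' A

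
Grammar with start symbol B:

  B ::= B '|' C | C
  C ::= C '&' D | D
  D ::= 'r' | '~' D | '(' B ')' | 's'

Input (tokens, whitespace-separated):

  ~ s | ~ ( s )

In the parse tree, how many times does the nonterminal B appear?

[B [B [C [D ~ [D s]]]] | [C [D ~ [D ( [B [C [D s]]] )]]]]

3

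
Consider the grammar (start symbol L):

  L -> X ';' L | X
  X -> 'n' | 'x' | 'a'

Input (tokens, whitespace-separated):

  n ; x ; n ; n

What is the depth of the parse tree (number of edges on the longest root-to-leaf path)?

5

[L [X n] ; [L [X x] ; [L [X n] ; [L [X n]]]]]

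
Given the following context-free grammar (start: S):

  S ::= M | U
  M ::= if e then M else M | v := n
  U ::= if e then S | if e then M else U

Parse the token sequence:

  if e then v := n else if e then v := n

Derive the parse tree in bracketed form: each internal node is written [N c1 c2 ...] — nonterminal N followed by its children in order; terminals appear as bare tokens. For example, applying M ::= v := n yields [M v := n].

S
U
if e then M else U
if e then v := n else U
if e then v := n else if e then S
if e then v := n else if e then M
if e then v := n else if e then v := n

[S [U if e then [M v := n] else [U if e then [S [M v := n]]]]]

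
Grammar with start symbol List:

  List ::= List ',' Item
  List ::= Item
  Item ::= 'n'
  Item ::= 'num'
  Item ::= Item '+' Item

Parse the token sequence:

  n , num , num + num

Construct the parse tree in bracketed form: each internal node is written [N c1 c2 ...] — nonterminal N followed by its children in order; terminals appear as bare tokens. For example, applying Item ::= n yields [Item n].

[List [List [List [Item n]] , [Item num]] , [Item [Item num] + [Item num]]]

List
List , Item
List , Item , Item
Item , Item , Item
n , Item , Item
n , num , Item
n , num , Item + Item
n , num , num + Item
n , num , num + num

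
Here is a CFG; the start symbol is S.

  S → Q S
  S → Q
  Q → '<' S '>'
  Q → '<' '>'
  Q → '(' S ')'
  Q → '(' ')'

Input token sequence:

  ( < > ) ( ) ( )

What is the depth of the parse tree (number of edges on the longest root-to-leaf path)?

[S [Q ( [S [Q < >]] )] [S [Q ( )] [S [Q ( )]]]]

4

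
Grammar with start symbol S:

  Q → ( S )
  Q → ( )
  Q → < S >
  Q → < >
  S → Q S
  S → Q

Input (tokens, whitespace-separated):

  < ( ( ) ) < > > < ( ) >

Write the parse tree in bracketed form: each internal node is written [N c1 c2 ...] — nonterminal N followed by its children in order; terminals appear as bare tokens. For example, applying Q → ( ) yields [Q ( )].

S
Q S
< S > S
< Q S > S
< ( S ) S > S
< ( Q ) S > S
< ( ( ) ) S > S
< ( ( ) ) Q > S
< ( ( ) ) < > > S
< ( ( ) ) < > > Q
< ( ( ) ) < > > < S >
< ( ( ) ) < > > < Q >
< ( ( ) ) < > > < ( ) >

[S [Q < [S [Q ( [S [Q ( )]] )] [S [Q < >]]] >] [S [Q < [S [Q ( )]] >]]]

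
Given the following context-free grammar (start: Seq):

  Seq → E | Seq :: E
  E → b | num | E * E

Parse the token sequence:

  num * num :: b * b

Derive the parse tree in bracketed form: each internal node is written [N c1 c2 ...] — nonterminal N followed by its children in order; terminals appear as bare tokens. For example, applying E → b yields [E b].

[Seq [Seq [E [E num] * [E num]]] :: [E [E b] * [E b]]]

Seq
Seq :: E
E :: E
E * E :: E
num * E :: E
num * num :: E
num * num :: E * E
num * num :: b * E
num * num :: b * b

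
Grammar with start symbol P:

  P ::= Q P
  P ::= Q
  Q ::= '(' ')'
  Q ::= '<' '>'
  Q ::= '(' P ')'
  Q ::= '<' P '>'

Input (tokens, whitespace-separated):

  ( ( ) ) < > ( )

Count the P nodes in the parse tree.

4

[P [Q ( [P [Q ( )]] )] [P [Q < >] [P [Q ( )]]]]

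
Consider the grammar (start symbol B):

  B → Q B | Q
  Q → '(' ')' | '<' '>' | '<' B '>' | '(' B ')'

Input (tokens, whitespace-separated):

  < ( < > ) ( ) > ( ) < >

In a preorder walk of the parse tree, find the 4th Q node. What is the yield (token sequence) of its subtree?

[B [Q < [B [Q ( [B [Q < >]] )] [B [Q ( )]]] >] [B [Q ( )] [B [Q < >]]]]

( )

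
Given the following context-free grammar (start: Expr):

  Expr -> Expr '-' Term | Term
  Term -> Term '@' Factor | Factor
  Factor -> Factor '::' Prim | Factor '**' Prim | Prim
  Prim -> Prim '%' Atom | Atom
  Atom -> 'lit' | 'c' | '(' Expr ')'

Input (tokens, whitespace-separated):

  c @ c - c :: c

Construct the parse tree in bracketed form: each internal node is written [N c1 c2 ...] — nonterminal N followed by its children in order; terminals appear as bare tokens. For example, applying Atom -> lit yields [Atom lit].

[Expr [Expr [Term [Term [Factor [Prim [Atom c]]]] @ [Factor [Prim [Atom c]]]]] - [Term [Factor [Factor [Prim [Atom c]]] :: [Prim [Atom c]]]]]

Expr
Expr - Term
Term - Term
Term @ Factor - Term
Factor @ Factor - Term
Prim @ Factor - Term
Atom @ Factor - Term
c @ Factor - Term
c @ Prim - Term
c @ Atom - Term
c @ c - Term
c @ c - Factor
c @ c - Factor :: Prim
c @ c - Prim :: Prim
c @ c - Atom :: Prim
c @ c - c :: Prim
c @ c - c :: Atom
c @ c - c :: c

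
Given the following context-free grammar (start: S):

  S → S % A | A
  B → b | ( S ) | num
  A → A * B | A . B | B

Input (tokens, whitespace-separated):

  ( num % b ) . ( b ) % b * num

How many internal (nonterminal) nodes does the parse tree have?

19

[S [S [A [A [B ( [S [S [A [B num]]] % [A [B b]]] )]] . [B ( [S [A [B b]]] )]]] % [A [A [B b]] * [B num]]]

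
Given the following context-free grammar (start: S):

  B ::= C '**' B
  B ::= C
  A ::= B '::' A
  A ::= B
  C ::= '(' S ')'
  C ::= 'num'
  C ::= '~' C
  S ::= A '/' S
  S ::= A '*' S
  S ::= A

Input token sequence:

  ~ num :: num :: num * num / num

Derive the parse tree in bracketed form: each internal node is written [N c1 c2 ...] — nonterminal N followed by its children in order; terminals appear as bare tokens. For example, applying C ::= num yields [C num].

S
A * S
B :: A * S
C :: A * S
~ C :: A * S
~ num :: A * S
~ num :: B :: A * S
~ num :: C :: A * S
~ num :: num :: A * S
~ num :: num :: B * S
~ num :: num :: C * S
~ num :: num :: num * S
~ num :: num :: num * A / S
~ num :: num :: num * B / S
~ num :: num :: num * C / S
~ num :: num :: num * num / S
~ num :: num :: num * num / A
~ num :: num :: num * num / B
~ num :: num :: num * num / C
~ num :: num :: num * num / num

[S [A [B [C ~ [C num]]] :: [A [B [C num]] :: [A [B [C num]]]]] * [S [A [B [C num]]] / [S [A [B [C num]]]]]]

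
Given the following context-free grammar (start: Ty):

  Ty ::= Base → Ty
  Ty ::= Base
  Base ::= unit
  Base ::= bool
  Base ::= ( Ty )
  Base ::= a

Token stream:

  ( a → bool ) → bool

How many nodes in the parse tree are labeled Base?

[Ty [Base ( [Ty [Base a] → [Ty [Base bool]]] )] → [Ty [Base bool]]]

4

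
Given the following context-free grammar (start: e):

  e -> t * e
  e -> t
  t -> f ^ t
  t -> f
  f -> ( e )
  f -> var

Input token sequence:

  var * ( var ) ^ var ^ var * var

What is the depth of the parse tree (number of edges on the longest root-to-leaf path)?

[e [t [f var]] * [e [t [f ( [e [t [f var]]] )] ^ [t [f var] ^ [t [f var]]]] * [e [t [f var]]]]]

7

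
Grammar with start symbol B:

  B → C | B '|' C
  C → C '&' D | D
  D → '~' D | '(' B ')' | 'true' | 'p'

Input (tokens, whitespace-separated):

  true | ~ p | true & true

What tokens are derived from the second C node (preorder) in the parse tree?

~ p

[B [B [B [C [D true]]] | [C [D ~ [D p]]]] | [C [C [D true]] & [D true]]]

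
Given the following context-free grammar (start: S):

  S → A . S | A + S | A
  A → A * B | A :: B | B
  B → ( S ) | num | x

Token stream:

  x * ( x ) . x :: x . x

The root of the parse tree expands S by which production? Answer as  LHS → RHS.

[S [A [A [B x]] * [B ( [S [A [B x]]] )]] . [S [A [A [B x]] :: [B x]] . [S [A [B x]]]]]

S → A . S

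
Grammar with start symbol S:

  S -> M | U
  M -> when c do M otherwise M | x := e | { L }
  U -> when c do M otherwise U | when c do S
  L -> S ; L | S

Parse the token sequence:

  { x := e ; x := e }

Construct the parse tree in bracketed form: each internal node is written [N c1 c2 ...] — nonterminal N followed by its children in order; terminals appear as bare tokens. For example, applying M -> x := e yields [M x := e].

[S [M { [L [S [M x := e]] ; [L [S [M x := e]]]] }]]

S
M
{ L }
{ S ; L }
{ M ; L }
{ x := e ; L }
{ x := e ; S }
{ x := e ; M }
{ x := e ; x := e }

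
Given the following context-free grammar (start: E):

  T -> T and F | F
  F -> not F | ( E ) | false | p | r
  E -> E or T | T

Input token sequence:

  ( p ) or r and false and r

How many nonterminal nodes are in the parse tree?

13

[E [E [T [F ( [E [T [F p]]] )]]] or [T [T [T [F r]] and [F false]] and [F r]]]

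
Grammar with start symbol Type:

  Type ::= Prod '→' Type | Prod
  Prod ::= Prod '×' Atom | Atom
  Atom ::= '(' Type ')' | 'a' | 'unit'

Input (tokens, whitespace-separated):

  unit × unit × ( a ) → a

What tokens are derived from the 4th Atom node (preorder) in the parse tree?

[Type [Prod [Prod [Prod [Atom unit]] × [Atom unit]] × [Atom ( [Type [Prod [Atom a]]] )]] → [Type [Prod [Atom a]]]]

a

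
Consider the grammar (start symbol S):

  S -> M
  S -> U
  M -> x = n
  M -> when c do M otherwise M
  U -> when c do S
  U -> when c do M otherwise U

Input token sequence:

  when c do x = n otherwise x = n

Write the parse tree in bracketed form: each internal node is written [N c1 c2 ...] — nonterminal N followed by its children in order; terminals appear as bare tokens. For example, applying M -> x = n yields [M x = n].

[S [M when c do [M x = n] otherwise [M x = n]]]

S
M
when c do M otherwise M
when c do x = n otherwise M
when c do x = n otherwise x = n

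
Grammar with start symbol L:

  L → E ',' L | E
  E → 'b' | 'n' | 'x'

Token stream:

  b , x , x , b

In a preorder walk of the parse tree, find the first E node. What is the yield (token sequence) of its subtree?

b

[L [E b] , [L [E x] , [L [E x] , [L [E b]]]]]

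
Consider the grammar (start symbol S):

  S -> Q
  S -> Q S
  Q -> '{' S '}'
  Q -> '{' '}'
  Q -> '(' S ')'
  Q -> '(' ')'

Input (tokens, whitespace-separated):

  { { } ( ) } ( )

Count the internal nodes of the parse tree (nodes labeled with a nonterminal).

[S [Q { [S [Q { }] [S [Q ( )]]] }] [S [Q ( )]]]

8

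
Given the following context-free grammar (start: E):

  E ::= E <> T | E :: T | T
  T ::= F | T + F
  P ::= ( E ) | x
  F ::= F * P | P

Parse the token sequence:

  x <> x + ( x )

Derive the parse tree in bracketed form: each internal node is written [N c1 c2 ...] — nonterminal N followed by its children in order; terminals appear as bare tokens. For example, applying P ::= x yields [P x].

E
E <> T
T <> T
F <> T
P <> T
x <> T
x <> T + F
x <> F + F
x <> P + F
x <> x + F
x <> x + P
x <> x + ( E )
x <> x + ( T )
x <> x + ( F )
x <> x + ( P )
x <> x + ( x )

[E [E [T [F [P x]]]] <> [T [T [F [P x]]] + [F [P ( [E [T [F [P x]]]] )]]]]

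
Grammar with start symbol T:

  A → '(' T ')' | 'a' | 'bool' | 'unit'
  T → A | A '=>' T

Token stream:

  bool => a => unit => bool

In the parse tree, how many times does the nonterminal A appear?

[T [A bool] => [T [A a] => [T [A unit] => [T [A bool]]]]]

4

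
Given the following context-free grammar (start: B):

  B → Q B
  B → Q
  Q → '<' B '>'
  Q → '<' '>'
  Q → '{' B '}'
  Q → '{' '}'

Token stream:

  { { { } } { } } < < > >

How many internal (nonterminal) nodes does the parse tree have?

12

[B [Q { [B [Q { [B [Q { }]] }] [B [Q { }]]] }] [B [Q < [B [Q < >]] >]]]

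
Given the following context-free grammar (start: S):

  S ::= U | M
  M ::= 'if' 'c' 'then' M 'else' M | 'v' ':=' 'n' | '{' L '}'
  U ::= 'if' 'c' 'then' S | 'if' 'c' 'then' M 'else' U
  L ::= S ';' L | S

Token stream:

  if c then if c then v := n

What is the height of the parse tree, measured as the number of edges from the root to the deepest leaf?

[S [U if c then [S [U if c then [S [M v := n]]]]]]

6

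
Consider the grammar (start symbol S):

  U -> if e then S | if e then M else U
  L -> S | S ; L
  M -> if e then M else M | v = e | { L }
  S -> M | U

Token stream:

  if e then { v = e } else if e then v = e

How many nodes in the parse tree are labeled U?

[S [U if e then [M { [L [S [M v = e]]] }] else [U if e then [S [M v = e]]]]]

2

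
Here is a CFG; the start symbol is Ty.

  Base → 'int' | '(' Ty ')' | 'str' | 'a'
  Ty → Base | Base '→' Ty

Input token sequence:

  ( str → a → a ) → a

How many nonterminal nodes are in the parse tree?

10

[Ty [Base ( [Ty [Base str] → [Ty [Base a] → [Ty [Base a]]]] )] → [Ty [Base a]]]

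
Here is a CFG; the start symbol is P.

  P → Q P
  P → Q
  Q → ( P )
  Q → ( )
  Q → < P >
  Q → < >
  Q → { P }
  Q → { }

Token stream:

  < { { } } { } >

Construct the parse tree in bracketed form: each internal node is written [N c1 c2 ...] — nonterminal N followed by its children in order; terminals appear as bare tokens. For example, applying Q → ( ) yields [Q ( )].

[P [Q < [P [Q { [P [Q { }]] }] [P [Q { }]]] >]]

P
Q
< P >
< Q P >
< { P } P >
< { Q } P >
< { { } } P >
< { { } } Q >
< { { } } { } >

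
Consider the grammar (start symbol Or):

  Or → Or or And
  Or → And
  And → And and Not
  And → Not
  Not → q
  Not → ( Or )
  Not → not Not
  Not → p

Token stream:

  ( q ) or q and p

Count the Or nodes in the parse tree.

[Or [Or [And [Not ( [Or [And [Not q]]] )]]] or [And [And [Not q]] and [Not p]]]

3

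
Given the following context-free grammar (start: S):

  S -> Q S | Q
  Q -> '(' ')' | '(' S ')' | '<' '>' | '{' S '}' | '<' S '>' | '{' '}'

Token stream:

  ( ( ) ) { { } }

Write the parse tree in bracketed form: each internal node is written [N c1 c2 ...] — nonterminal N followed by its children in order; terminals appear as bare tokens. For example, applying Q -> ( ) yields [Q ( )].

S
Q S
( S ) S
( Q ) S
( ( ) ) S
( ( ) ) Q
( ( ) ) { S }
( ( ) ) { Q }
( ( ) ) { { } }

[S [Q ( [S [Q ( )]] )] [S [Q { [S [Q { }]] }]]]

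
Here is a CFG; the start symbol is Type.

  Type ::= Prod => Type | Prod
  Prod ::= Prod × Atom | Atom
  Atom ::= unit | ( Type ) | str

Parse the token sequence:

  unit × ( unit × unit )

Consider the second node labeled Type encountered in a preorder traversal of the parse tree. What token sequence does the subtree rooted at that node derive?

[Type [Prod [Prod [Atom unit]] × [Atom ( [Type [Prod [Prod [Atom unit]] × [Atom unit]]] )]]]

unit × unit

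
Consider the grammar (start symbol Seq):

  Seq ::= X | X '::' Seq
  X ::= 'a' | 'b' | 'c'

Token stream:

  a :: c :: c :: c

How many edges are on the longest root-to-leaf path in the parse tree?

[Seq [X a] :: [Seq [X c] :: [Seq [X c] :: [Seq [X c]]]]]

5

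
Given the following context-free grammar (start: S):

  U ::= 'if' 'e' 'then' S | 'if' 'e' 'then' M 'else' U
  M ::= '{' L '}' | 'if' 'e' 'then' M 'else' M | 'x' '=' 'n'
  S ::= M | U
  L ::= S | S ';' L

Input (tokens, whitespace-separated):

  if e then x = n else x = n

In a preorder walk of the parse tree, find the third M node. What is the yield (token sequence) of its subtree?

x = n

[S [M if e then [M x = n] else [M x = n]]]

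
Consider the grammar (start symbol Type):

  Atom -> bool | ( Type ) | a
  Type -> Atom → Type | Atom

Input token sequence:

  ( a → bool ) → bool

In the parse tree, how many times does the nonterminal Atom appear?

4

[Type [Atom ( [Type [Atom a] → [Type [Atom bool]]] )] → [Type [Atom bool]]]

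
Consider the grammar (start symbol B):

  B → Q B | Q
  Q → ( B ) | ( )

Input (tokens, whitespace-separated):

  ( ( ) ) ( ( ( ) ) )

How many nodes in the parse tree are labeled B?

5

[B [Q ( [B [Q ( )]] )] [B [Q ( [B [Q ( [B [Q ( )]] )]] )]]]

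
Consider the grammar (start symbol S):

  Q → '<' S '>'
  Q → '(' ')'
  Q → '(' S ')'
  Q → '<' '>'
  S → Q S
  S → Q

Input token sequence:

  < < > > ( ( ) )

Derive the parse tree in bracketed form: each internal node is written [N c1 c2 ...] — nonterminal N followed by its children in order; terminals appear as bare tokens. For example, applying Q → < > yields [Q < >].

[S [Q < [S [Q < >]] >] [S [Q ( [S [Q ( )]] )]]]

S
Q S
< S > S
< Q > S
< < > > S
< < > > Q
< < > > ( S )
< < > > ( Q )
< < > > ( ( ) )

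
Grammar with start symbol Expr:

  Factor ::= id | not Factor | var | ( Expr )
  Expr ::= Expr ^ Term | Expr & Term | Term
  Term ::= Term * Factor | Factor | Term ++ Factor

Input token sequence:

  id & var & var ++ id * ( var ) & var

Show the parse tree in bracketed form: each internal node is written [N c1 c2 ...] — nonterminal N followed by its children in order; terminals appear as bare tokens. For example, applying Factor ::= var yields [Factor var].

[Expr [Expr [Expr [Expr [Term [Factor id]]] & [Term [Factor var]]] & [Term [Term [Term [Factor var]] ++ [Factor id]] * [Factor ( [Expr [Term [Factor var]]] )]]] & [Term [Factor var]]]

Expr
Expr & Term
Expr & Term & Term
Expr & Term & Term & Term
Term & Term & Term & Term
Factor & Term & Term & Term
id & Term & Term & Term
id & Factor & Term & Term
id & var & Term & Term
id & var & Term * Factor & Term
id & var & Term ++ Factor * Factor & Term
id & var & Factor ++ Factor * Factor & Term
id & var & var ++ Factor * Factor & Term
id & var & var ++ id * Factor & Term
id & var & var ++ id * ( Expr ) & Term
id & var & var ++ id * ( Term ) & Term
id & var & var ++ id * ( Factor ) & Term
id & var & var ++ id * ( var ) & Term
id & var & var ++ id * ( var ) & Factor
id & var & var ++ id * ( var ) & var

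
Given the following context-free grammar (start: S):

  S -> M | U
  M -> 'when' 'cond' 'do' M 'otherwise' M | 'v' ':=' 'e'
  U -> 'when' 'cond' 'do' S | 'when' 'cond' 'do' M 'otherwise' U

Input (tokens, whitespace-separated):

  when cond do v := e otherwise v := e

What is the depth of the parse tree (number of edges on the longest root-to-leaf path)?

[S [M when cond do [M v := e] otherwise [M v := e]]]

3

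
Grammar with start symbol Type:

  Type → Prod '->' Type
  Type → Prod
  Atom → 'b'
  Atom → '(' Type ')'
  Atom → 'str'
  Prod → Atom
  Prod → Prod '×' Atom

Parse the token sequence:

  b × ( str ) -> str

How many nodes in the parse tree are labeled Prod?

4

[Type [Prod [Prod [Atom b]] × [Atom ( [Type [Prod [Atom str]]] )]] -> [Type [Prod [Atom str]]]]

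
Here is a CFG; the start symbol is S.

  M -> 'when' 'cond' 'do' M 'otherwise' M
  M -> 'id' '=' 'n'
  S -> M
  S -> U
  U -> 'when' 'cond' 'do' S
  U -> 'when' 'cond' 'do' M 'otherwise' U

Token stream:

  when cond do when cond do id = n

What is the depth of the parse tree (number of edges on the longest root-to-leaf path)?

[S [U when cond do [S [U when cond do [S [M id = n]]]]]]

6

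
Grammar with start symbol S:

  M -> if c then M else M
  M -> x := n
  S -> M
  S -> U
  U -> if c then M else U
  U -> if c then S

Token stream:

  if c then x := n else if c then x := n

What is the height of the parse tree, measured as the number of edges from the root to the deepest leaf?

5

[S [U if c then [M x := n] else [U if c then [S [M x := n]]]]]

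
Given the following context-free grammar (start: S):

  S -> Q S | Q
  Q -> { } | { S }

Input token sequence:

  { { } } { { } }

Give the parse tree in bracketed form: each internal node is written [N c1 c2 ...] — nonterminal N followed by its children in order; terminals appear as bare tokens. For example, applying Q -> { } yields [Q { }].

S
Q S
{ S } S
{ Q } S
{ { } } S
{ { } } Q
{ { } } { S }
{ { } } { Q }
{ { } } { { } }

[S [Q { [S [Q { }]] }] [S [Q { [S [Q { }]] }]]]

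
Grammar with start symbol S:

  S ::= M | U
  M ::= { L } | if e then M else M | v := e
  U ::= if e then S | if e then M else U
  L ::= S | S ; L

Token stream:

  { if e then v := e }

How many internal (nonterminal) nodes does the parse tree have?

7

[S [M { [L [S [U if e then [S [M v := e]]]]] }]]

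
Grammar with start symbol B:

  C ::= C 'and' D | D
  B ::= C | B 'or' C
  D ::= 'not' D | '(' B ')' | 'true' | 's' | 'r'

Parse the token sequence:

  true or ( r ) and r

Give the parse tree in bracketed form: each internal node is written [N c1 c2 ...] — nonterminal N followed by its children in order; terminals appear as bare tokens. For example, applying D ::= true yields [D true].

B
B or C
C or C
D or C
true or C
true or C and D
true or D and D
true or ( B ) and D
true or ( C ) and D
true or ( D ) and D
true or ( r ) and D
true or ( r ) and r

[B [B [C [D true]]] or [C [C [D ( [B [C [D r]]] )]] and [D r]]]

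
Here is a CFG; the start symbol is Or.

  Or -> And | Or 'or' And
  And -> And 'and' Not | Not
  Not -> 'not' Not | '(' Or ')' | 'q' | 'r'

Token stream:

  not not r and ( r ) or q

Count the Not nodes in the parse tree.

6

[Or [Or [And [And [Not not [Not not [Not r]]]] and [Not ( [Or [And [Not r]]] )]]] or [And [Not q]]]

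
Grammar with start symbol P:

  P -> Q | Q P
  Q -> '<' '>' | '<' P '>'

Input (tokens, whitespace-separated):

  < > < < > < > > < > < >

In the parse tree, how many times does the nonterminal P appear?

6

[P [Q < >] [P [Q < [P [Q < >] [P [Q < >]]] >] [P [Q < >] [P [Q < >]]]]]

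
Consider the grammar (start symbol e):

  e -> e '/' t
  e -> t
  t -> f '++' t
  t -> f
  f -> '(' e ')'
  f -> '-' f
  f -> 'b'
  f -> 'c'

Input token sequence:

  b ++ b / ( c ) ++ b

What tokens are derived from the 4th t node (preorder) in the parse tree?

[e [e [t [f b] ++ [t [f b]]]] / [t [f ( [e [t [f c]]] )] ++ [t [f b]]]]

c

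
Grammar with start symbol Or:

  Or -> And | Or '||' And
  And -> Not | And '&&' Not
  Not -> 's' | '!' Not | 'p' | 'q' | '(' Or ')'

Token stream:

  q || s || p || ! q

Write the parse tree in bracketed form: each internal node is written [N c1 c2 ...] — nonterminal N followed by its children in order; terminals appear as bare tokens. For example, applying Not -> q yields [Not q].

[Or [Or [Or [Or [And [Not q]]] || [And [Not s]]] || [And [Not p]]] || [And [Not ! [Not q]]]]

Or
Or || And
Or || And || And
Or || And || And || And
And || And || And || And
Not || And || And || And
q || And || And || And
q || Not || And || And
q || s || And || And
q || s || Not || And
q || s || p || And
q || s || p || Not
q || s || p || ! Not
q || s || p || ! q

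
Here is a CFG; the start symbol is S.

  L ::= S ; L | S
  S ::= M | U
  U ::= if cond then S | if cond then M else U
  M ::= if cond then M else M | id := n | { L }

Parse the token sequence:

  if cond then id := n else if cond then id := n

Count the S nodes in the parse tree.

2

[S [U if cond then [M id := n] else [U if cond then [S [M id := n]]]]]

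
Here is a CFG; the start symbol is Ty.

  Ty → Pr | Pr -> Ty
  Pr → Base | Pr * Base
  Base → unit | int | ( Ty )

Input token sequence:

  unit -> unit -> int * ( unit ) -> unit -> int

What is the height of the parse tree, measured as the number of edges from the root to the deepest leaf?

8

[Ty [Pr [Base unit]] -> [Ty [Pr [Base unit]] -> [Ty [Pr [Pr [Base int]] * [Base ( [Ty [Pr [Base unit]]] )]] -> [Ty [Pr [Base unit]] -> [Ty [Pr [Base int]]]]]]]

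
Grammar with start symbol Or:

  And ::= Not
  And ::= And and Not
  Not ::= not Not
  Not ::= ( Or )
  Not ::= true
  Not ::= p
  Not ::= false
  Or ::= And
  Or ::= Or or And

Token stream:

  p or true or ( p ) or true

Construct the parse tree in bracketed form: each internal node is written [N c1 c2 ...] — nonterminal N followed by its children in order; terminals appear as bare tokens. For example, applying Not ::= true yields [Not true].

[Or [Or [Or [Or [And [Not p]]] or [And [Not true]]] or [And [Not ( [Or [And [Not p]]] )]]] or [And [Not true]]]

Or
Or or And
Or or And or And
Or or And or And or And
And or And or And or And
Not or And or And or And
p or And or And or And
p or Not or And or And
p or true or And or And
p or true or Not or And
p or true or ( Or ) or And
p or true or ( And ) or And
p or true or ( Not ) or And
p or true or ( p ) or And
p or true or ( p ) or Not
p or true or ( p ) or true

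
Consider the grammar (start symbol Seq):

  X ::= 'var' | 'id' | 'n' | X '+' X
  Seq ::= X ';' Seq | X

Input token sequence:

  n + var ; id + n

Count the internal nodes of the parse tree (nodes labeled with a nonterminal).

8

[Seq [X [X n] + [X var]] ; [Seq [X [X id] + [X n]]]]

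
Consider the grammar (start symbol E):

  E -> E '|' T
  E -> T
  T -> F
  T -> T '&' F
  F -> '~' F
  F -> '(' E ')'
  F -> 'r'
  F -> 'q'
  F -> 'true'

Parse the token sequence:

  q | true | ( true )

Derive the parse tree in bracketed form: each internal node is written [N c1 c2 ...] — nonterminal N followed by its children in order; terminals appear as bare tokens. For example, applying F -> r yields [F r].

[E [E [E [T [F q]]] | [T [F true]]] | [T [F ( [E [T [F true]]] )]]]

E
E | T
E | T | T
T | T | T
F | T | T
q | T | T
q | F | T
q | true | T
q | true | F
q | true | ( E )
q | true | ( T )
q | true | ( F )
q | true | ( true )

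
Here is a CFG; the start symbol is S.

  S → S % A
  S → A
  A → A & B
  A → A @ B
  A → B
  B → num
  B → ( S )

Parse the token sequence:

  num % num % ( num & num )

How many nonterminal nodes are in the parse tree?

14

[S [S [S [A [B num]]] % [A [B num]]] % [A [B ( [S [A [A [B num]] & [B num]]] )]]]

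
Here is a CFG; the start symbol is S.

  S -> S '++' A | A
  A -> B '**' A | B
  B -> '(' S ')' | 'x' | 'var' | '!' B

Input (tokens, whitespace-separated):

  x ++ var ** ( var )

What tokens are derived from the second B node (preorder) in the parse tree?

var

[S [S [A [B x]]] ++ [A [B var] ** [A [B ( [S [A [B var]]] )]]]]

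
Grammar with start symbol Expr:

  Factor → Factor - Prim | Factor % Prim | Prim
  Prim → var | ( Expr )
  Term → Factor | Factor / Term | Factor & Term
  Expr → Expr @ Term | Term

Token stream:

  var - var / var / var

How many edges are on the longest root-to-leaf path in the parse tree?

[Expr [Term [Factor [Factor [Prim var]] - [Prim var]] / [Term [Factor [Prim var]] / [Term [Factor [Prim var]]]]]]

6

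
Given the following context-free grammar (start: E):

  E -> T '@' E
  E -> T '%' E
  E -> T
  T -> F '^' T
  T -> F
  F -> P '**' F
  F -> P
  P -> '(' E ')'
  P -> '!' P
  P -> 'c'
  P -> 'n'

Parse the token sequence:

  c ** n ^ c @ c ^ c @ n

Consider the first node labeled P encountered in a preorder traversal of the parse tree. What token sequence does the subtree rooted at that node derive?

[E [T [F [P c] ** [F [P n]]] ^ [T [F [P c]]]] @ [E [T [F [P c]] ^ [T [F [P c]]]] @ [E [T [F [P n]]]]]]

c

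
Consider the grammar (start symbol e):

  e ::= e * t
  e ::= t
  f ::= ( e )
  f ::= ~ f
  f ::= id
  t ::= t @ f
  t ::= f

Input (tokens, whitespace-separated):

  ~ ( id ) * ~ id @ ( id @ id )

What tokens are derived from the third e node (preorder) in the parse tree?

id

[e [e [t [f ~ [f ( [e [t [f id]]] )]]]] * [t [t [f ~ [f id]]] @ [f ( [e [t [t [f id]] @ [f id]]] )]]]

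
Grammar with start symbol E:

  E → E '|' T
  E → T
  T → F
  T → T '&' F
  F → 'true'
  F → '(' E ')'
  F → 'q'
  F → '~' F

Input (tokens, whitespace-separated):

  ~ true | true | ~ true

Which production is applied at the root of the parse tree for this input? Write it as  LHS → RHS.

[E [E [E [T [F ~ [F true]]]] | [T [F true]]] | [T [F ~ [F true]]]]

E → E '|' T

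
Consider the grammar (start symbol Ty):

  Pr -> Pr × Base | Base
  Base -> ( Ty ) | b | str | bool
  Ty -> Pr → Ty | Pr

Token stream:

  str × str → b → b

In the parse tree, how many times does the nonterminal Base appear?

[Ty [Pr [Pr [Base str]] × [Base str]] → [Ty [Pr [Base b]] → [Ty [Pr [Base b]]]]]

4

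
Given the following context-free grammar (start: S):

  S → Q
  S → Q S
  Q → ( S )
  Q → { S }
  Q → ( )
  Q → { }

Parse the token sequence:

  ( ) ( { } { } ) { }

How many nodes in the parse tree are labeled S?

[S [Q ( )] [S [Q ( [S [Q { }] [S [Q { }]]] )] [S [Q { }]]]]

5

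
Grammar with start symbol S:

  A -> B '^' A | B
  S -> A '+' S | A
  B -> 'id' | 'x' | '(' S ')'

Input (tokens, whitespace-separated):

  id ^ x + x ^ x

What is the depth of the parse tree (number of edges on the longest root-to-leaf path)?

[S [A [B id] ^ [A [B x]]] + [S [A [B x] ^ [A [B x]]]]]

5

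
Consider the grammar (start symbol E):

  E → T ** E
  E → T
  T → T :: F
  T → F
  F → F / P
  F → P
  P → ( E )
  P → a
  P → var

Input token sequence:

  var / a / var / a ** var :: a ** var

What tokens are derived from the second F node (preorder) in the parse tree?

var / a / var

[E [T [F [F [F [F [P var]] / [P a]] / [P var]] / [P a]]] ** [E [T [T [F [P var]]] :: [F [P a]]] ** [E [T [F [P var]]]]]]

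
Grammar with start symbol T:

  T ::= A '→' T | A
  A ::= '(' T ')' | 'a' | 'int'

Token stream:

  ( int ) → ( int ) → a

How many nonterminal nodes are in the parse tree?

10

[T [A ( [T [A int]] )] → [T [A ( [T [A int]] )] → [T [A a]]]]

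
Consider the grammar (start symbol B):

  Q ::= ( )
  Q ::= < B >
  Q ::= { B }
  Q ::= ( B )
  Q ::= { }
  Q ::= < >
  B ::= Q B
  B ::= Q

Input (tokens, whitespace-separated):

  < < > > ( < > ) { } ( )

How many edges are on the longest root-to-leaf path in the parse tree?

[B [Q < [B [Q < >]] >] [B [Q ( [B [Q < >]] )] [B [Q { }] [B [Q ( )]]]]]

5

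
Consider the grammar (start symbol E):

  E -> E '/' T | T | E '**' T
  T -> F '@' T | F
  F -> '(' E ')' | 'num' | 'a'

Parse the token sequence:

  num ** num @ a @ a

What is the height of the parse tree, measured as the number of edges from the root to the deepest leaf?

[E [E [T [F num]]] ** [T [F num] @ [T [F a] @ [T [F a]]]]]

5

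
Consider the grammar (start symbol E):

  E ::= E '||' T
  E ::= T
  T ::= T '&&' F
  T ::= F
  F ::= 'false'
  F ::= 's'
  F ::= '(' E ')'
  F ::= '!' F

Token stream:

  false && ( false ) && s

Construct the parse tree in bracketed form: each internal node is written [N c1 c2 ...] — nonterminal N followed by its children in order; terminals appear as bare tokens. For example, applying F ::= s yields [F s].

[E [T [T [T [F false]] && [F ( [E [T [F false]]] )]] && [F s]]]

E
T
T && F
T && F && F
F && F && F
false && F && F
false && ( E ) && F
false && ( T ) && F
false && ( F ) && F
false && ( false ) && F
false && ( false ) && s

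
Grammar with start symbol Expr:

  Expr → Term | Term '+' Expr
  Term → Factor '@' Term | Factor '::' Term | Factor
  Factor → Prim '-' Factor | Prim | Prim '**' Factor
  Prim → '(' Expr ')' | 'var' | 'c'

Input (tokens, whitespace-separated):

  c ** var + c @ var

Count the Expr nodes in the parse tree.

[Expr [Term [Factor [Prim c] ** [Factor [Prim var]]]] + [Expr [Term [Factor [Prim c]] @ [Term [Factor [Prim var]]]]]]

2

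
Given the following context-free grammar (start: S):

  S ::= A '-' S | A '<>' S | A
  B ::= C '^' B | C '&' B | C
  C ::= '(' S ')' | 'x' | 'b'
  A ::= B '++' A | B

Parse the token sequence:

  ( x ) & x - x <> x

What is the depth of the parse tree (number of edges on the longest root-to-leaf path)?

8

[S [A [B [C ( [S [A [B [C x]]]] )] & [B [C x]]]] - [S [A [B [C x]]] <> [S [A [B [C x]]]]]]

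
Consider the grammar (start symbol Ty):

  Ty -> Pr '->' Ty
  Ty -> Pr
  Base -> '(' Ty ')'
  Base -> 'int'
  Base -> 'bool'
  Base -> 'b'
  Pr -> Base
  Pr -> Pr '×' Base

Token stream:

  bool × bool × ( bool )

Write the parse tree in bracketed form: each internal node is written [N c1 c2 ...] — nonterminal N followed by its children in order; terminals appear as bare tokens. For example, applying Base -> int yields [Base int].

[Ty [Pr [Pr [Pr [Base bool]] × [Base bool]] × [Base ( [Ty [Pr [Base bool]]] )]]]

Ty
Pr
Pr × Base
Pr × Base × Base
Base × Base × Base
bool × Base × Base
bool × bool × Base
bool × bool × ( Ty )
bool × bool × ( Pr )
bool × bool × ( Base )
bool × bool × ( bool )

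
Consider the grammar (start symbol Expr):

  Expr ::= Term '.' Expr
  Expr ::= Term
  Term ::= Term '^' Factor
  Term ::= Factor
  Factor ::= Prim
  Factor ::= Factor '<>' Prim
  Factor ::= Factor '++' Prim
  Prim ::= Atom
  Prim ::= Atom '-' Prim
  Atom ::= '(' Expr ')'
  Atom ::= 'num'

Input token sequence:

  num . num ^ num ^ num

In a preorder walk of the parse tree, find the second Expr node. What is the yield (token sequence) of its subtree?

num ^ num ^ num

[Expr [Term [Factor [Prim [Atom num]]]] . [Expr [Term [Term [Term [Factor [Prim [Atom num]]]] ^ [Factor [Prim [Atom num]]]] ^ [Factor [Prim [Atom num]]]]]]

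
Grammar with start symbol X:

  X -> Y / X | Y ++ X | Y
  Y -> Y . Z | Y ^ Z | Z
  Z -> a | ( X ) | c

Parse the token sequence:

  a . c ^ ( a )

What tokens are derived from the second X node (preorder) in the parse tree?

[X [Y [Y [Y [Z a]] . [Z c]] ^ [Z ( [X [Y [Z a]]] )]]]

a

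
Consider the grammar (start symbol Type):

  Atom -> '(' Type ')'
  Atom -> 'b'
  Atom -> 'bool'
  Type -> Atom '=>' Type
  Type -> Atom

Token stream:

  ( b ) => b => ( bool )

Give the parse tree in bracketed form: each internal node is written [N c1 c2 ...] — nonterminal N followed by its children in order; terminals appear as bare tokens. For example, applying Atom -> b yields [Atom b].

Type
Atom => Type
( Type ) => Type
( Atom ) => Type
( b ) => Type
( b ) => Atom => Type
( b ) => b => Type
( b ) => b => Atom
( b ) => b => ( Type )
( b ) => b => ( Atom )
( b ) => b => ( bool )

[Type [Atom ( [Type [Atom b]] )] => [Type [Atom b] => [Type [Atom ( [Type [Atom bool]] )]]]]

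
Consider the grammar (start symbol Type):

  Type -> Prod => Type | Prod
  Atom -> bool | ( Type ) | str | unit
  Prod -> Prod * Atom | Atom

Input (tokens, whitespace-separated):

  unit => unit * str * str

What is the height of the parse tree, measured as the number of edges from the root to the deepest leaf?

6

[Type [Prod [Atom unit]] => [Type [Prod [Prod [Prod [Atom unit]] * [Atom str]] * [Atom str]]]]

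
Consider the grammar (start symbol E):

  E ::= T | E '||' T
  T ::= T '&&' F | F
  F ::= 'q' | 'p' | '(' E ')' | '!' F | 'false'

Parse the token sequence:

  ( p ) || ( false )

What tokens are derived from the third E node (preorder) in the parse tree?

[E [E [T [F ( [E [T [F p]]] )]]] || [T [F ( [E [T [F false]]] )]]]

p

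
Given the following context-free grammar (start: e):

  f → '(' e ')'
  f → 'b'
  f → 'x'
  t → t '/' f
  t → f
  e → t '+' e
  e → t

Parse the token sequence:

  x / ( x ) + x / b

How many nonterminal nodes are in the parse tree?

13

[e [t [t [f x]] / [f ( [e [t [f x]]] )]] + [e [t [t [f x]] / [f b]]]]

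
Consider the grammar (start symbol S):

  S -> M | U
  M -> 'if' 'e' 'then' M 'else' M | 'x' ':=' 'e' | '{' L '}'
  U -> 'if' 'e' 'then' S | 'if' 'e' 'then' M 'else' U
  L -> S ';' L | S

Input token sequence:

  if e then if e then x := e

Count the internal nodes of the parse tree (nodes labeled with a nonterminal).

6

[S [U if e then [S [U if e then [S [M x := e]]]]]]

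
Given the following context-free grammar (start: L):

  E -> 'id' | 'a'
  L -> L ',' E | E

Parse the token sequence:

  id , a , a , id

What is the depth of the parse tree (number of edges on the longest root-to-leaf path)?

[L [L [L [L [E id]] , [E a]] , [E a]] , [E id]]

5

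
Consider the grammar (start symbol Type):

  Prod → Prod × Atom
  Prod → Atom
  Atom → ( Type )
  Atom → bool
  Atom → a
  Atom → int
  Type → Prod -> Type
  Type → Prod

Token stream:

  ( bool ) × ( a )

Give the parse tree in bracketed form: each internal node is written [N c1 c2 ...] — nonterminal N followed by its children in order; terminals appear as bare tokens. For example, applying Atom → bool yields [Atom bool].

Type
Prod
Prod × Atom
Atom × Atom
( Type ) × Atom
( Prod ) × Atom
( Atom ) × Atom
( bool ) × Atom
( bool ) × ( Type )
( bool ) × ( Prod )
( bool ) × ( Atom )
( bool ) × ( a )

[Type [Prod [Prod [Atom ( [Type [Prod [Atom bool]]] )]] × [Atom ( [Type [Prod [Atom a]]] )]]]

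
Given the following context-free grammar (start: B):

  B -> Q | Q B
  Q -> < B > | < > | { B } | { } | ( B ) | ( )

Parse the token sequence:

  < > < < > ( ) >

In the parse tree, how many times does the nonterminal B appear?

[B [Q < >] [B [Q < [B [Q < >] [B [Q ( )]]] >]]]

4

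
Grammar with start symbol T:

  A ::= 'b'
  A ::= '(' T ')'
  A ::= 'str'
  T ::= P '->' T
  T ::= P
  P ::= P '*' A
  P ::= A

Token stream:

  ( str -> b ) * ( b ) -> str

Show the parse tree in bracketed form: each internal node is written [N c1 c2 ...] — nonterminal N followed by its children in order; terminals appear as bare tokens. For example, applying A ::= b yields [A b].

T
P -> T
P * A -> T
A * A -> T
( T ) * A -> T
( P -> T ) * A -> T
( A -> T ) * A -> T
( str -> T ) * A -> T
( str -> P ) * A -> T
( str -> A ) * A -> T
( str -> b ) * A -> T
( str -> b ) * ( T ) -> T
( str -> b ) * ( P ) -> T
( str -> b ) * ( A ) -> T
( str -> b ) * ( b ) -> T
( str -> b ) * ( b ) -> P
( str -> b ) * ( b ) -> A
( str -> b ) * ( b ) -> str

[T [P [P [A ( [T [P [A str]] -> [T [P [A b]]]] )]] * [A ( [T [P [A b]]] )]] -> [T [P [A str]]]]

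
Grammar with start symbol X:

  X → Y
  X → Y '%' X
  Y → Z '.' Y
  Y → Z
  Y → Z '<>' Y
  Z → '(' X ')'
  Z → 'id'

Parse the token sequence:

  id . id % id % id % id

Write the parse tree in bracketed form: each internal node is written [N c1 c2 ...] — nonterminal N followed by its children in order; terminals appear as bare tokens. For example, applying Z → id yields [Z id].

X
Y % X
Z . Y % X
id . Y % X
id . Z % X
id . id % X
id . id % Y % X
id . id % Z % X
id . id % id % X
id . id % id % Y % X
id . id % id % Z % X
id . id % id % id % X
id . id % id % id % Y
id . id % id % id % Z
id . id % id % id % id

[X [Y [Z id] . [Y [Z id]]] % [X [Y [Z id]] % [X [Y [Z id]] % [X [Y [Z id]]]]]]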